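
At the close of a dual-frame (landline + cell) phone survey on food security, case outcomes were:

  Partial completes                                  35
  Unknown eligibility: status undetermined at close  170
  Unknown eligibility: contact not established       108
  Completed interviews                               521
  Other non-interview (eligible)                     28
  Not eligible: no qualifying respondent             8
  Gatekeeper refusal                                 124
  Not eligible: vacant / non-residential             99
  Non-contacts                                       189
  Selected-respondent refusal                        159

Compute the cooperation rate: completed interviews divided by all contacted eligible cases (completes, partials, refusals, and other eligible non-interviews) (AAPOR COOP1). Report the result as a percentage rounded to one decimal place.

Refusal or break-off = 124 + 159 = 283
Undetermined eligibility = 108 + 170 = 278
Ineligible = 8 + 99 = 107
Numerator → 521
Denominator → 521 + 35 + 283 + 28 = 867
COOP1 = 521 / 867 = 0.6009

60.1%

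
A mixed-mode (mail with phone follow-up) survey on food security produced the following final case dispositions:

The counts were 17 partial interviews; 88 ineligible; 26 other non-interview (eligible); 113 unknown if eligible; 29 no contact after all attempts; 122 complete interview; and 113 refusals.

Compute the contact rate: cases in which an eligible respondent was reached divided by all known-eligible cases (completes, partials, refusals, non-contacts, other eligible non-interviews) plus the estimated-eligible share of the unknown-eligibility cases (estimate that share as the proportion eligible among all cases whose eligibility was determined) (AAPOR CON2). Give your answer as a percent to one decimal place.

Top = 122 + 17 + 113 + 26 = 278
Eligible (known) = 122 + 17 + 113 + 29 + 26 = 307
e = 307 / (307 + 88) = 307 / 395 = 0.7772
Estimated eligible among unknowns = 0.7772 × 113 = 87.82
Base = 307 + 87.82 = 394.82
CON2 = 278 / 394.82 = 0.7041

70.4%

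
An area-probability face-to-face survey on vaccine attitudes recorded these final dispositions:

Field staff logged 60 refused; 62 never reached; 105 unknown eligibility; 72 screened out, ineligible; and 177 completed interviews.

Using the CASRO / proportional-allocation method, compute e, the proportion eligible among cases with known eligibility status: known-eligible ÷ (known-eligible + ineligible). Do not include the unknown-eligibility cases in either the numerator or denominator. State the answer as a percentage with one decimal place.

Eligible (known) = 177 + 60 + 62 = 299
e = 299 / (299 + 72) = 299 / 371 = 0.8059

80.6%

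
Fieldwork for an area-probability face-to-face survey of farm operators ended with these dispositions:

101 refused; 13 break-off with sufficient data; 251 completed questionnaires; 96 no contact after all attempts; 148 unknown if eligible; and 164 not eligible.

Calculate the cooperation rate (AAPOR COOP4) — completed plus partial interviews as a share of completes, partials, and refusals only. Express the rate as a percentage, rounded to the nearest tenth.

Num = 251 + 13 = 264
Base = 251 + 13 + 101 = 365
COOP4 = 264 / 365 = 0.7233

72.3%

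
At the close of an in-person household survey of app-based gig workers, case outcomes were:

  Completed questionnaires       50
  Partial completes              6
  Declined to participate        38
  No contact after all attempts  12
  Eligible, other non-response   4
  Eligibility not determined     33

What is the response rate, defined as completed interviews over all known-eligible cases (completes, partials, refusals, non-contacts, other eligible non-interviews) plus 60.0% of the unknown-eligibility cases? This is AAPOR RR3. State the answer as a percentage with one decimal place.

Numerator: 50
Determined eligible: 50 + 6 + 38 + 12 + 4 = 110
Estimated eligible among unknowns: 0.6000 × 33 = 19.80
Base: 110 + 19.80 = 129.80
RR3 = 50 / 129.80 = 0.3852

38.5%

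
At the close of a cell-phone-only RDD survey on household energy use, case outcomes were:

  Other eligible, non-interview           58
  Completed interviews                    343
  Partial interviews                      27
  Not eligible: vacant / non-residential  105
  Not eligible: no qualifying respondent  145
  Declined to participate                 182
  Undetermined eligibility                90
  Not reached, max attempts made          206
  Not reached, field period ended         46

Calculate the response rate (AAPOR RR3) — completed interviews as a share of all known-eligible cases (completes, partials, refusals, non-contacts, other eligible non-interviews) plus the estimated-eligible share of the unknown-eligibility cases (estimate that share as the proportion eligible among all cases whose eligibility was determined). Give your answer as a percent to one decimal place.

36.8%

No answer / not reached = 46 + 206 = 252
Ineligible = 145 + 105 = 250
Num = 343
Known eligible = 343 + 27 + 182 + 252 + 58 = 862
e = 862 / (862 + 250) = 862 / 1112 = 0.7752
e × U = 0.7752 × 90 = 69.77
Denominator = 862 + 69.77 = 931.77
RR3 = 343 / 931.77 = 0.3681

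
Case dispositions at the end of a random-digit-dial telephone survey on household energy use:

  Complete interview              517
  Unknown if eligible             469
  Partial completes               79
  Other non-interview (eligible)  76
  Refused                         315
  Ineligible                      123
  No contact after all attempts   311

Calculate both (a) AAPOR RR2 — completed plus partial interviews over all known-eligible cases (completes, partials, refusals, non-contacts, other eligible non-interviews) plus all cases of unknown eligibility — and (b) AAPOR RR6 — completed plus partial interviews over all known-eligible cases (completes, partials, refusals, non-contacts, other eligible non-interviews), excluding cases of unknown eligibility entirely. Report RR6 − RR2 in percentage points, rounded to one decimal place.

Numerator → 517 + 79 = 596
Denominator → 517 + 79 + 315 + 311 + 76 + 469 = 1767
RR2 = 596 / 1767 = 0.3373
Denominator → 517 + 79 + 315 + 311 + 76 = 1298
RR6 = 596 / 1298 = 0.4592
Difference = 45.92 − 33.73 = 12.19 percentage points

12.2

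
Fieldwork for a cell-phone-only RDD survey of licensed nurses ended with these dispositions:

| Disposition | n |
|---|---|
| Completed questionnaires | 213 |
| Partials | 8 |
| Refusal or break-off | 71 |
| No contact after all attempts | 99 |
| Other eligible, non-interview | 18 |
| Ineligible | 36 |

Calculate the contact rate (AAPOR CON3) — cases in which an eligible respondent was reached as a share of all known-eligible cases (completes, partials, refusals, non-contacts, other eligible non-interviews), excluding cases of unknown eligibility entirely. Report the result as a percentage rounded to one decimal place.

75.8%

Top = 213 + 8 + 71 + 18 = 310
Denominator = 213 + 8 + 71 + 99 + 18 = 409
CON3 = 310 / 409 = 0.7579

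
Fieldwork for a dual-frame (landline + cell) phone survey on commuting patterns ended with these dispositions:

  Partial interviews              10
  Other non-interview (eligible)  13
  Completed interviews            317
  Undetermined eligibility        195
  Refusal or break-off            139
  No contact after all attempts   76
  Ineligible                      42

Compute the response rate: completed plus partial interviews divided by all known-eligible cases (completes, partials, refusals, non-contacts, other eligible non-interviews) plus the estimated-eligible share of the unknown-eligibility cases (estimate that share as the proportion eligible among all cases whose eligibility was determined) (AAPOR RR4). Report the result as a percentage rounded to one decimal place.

44.4%

Num → 317 + 10 = 327
Eligible (known) → 317 + 10 + 139 + 76 + 13 = 555
e = 555 / (555 + 42) = 555 / 597 = 0.9296
Eligible share of unknowns → 0.9296 × 195 = 181.27
Base → 555 + 181.27 = 736.27
RR4 = 327 / 736.27 = 0.4441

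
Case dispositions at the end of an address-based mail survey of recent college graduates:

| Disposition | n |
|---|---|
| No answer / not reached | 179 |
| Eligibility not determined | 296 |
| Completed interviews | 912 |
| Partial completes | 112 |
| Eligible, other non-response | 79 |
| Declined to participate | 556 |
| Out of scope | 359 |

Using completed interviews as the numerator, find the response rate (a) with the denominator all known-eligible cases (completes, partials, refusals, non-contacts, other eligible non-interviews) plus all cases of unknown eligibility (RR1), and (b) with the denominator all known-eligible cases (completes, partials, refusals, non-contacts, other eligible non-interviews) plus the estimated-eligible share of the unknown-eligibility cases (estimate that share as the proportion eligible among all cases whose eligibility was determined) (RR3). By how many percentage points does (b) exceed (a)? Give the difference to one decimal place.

Numerator → 912
Denom → 912 + 112 + 556 + 179 + 79 + 296 = 2134
RR1 = 912 / 2134 = 0.4274
Determined eligible → 912 + 112 + 556 + 179 + 79 = 1838
e = 1838 / (1838 + 359) = 1838 / 2197 = 0.8366
Estimated eligible among unknowns → 0.8366 × 296 = 247.63
Denom → 1838 + 247.63 = 2085.63
RR3 = 912 / 2085.63 = 0.4373
Difference = 43.73 − 42.74 = 0.99 percentage points

1.0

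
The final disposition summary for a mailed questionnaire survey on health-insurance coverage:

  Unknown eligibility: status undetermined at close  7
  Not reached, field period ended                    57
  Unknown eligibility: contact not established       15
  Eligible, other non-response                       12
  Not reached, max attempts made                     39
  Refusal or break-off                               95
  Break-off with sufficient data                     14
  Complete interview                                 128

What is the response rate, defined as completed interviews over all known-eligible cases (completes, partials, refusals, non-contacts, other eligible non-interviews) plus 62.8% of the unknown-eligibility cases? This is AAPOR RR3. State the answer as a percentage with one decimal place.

No answer / not reached = 57 + 39 = 96
Unknown eligibility = 15 + 7 = 22
Num: 128
Eligible (known): 128 + 14 + 95 + 96 + 12 = 345
Eligible share of unknowns: 0.6280 × 22 = 13.82
Base: 345 + 13.82 = 358.82
RR3 = 128 / 358.82 = 0.3567

35.7%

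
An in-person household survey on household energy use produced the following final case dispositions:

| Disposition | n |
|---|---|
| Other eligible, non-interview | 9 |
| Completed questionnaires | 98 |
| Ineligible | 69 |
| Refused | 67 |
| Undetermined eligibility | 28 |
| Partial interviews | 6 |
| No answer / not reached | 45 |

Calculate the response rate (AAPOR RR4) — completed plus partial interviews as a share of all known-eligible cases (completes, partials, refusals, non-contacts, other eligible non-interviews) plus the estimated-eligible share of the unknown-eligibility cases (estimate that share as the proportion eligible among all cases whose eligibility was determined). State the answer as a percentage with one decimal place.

42.2%

Top = 98 + 6 = 104
Known eligible = 98 + 6 + 67 + 45 + 9 = 225
e = 225 / (225 + 69) = 225 / 294 = 0.7653
Eligible share of unknowns = 0.7653 × 28 = 21.43
Denom = 225 + 21.43 = 246.43
RR4 = 104 / 246.43 = 0.4220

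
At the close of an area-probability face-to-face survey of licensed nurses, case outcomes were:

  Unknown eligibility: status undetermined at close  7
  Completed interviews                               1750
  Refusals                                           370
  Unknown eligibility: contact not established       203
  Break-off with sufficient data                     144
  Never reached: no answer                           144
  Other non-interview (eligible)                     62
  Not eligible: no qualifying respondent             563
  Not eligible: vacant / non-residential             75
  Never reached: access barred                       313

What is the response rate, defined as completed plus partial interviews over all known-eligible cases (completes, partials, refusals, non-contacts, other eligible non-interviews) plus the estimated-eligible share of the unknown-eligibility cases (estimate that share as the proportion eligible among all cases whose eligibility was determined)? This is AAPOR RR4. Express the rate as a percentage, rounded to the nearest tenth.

Never reached = 144 + 313 = 457
Eligibility not determined = 203 + 7 = 210
Screened out, ineligible = 563 + 75 = 638
Num = 1750 + 144 = 1894
Known eligible = 1750 + 144 + 370 + 457 + 62 = 2783
e = 2783 / (2783 + 638) = 2783 / 3421 = 0.8135
Estimated eligible among unknowns = 0.8135 × 210 = 170.84
Denominator = 2783 + 170.84 = 2953.84
RR4 = 1894 / 2953.84 = 0.6412

64.1%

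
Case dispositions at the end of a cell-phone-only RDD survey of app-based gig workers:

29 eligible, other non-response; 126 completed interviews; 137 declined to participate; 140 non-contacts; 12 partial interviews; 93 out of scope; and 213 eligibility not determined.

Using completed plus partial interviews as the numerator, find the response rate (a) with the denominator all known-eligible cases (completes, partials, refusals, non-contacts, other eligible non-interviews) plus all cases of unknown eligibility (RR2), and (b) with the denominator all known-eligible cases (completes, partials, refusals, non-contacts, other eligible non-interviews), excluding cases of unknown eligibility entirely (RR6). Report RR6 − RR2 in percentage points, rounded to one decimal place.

Num: 126 + 12 = 138
Denominator: 126 + 12 + 137 + 140 + 29 + 213 = 657
RR2 = 138 / 657 = 0.2100
Denominator: 126 + 12 + 137 + 140 + 29 = 444
RR6 = 138 / 444 = 0.3108
Difference = 31.08 − 21.00 = 10.08 percentage points

10.1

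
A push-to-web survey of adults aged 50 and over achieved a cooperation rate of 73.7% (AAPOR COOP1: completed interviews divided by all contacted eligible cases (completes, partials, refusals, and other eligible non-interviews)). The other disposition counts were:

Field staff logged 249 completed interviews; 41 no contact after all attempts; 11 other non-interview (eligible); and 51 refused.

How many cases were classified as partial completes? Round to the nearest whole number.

27

COOP1 = 249 / D = 0.737
D = 249 / 0.737 = 337.9
Other denominator terms total 311
partial completes = 337.9 − 311 ≈ 27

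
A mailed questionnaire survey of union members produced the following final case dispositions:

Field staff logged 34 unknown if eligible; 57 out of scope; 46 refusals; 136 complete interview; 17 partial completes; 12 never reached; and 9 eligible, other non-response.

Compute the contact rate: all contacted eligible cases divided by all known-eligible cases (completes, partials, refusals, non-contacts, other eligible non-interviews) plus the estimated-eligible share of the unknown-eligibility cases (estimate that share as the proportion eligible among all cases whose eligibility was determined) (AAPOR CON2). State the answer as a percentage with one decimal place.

84.2%

Top → 136 + 17 + 46 + 9 = 208
Known eligible → 136 + 17 + 46 + 12 + 9 = 220
e = 220 / (220 + 57) = 220 / 277 = 0.7942
e × U → 0.7942 × 34 = 27.00
Denom → 220 + 27.00 = 247.00
CON2 = 208 / 247.00 = 0.8421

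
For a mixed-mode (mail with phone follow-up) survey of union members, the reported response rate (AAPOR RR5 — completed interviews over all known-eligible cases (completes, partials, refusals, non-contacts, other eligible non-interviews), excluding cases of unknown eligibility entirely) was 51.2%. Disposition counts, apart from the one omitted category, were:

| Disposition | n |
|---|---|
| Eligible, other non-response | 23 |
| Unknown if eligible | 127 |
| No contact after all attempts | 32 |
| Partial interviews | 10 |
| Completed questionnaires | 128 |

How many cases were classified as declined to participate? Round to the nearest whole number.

57

RR5 = 128 / D = 0.512
D = 128 / 0.512 = 250.0
Other denominator terms total 193
declined to participate = 250.0 − 193 ≈ 57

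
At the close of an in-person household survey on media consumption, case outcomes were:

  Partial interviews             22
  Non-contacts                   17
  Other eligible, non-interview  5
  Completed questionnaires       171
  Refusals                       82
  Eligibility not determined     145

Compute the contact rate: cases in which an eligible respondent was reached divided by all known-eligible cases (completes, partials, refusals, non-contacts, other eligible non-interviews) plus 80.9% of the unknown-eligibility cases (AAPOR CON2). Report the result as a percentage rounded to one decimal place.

Num = 171 + 22 + 82 + 5 = 280
Eligible (known) = 171 + 22 + 82 + 17 + 5 = 297
Eligible share of unknowns = 0.8090 × 145 = 117.31
Denominator = 297 + 117.31 = 414.31
CON2 = 280 / 414.31 = 0.6758

67.6%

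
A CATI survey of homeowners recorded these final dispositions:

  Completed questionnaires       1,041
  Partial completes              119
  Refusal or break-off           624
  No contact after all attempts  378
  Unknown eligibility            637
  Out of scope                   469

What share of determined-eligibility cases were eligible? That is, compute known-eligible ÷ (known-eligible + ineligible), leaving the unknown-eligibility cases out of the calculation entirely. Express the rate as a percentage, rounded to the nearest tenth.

Eligible (known): 1041 + 119 + 624 + 378 = 2162
e = 2162 / (2162 + 469) = 2162 / 2631 = 0.8217

82.2%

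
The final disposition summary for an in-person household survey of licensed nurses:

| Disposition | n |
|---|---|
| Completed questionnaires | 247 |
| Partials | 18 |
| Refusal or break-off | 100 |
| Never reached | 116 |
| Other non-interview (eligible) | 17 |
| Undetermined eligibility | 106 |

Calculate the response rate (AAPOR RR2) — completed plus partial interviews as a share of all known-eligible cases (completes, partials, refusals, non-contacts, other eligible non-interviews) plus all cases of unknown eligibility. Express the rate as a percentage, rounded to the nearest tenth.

Num → 247 + 18 = 265
Denominator → 247 + 18 + 100 + 116 + 17 + 106 = 604
RR2 = 265 / 604 = 0.4387

43.9%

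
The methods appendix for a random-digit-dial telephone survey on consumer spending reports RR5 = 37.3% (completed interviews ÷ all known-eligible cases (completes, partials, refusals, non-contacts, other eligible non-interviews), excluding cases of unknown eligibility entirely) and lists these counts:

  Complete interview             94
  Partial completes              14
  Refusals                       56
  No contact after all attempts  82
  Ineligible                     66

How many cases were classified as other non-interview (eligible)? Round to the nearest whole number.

RR5 = 94 / D = 0.373
D = 94 / 0.373 = 252.0
Rest of base = 246
other non-interview (eligible) = 252.0 − 246 ≈ 6

6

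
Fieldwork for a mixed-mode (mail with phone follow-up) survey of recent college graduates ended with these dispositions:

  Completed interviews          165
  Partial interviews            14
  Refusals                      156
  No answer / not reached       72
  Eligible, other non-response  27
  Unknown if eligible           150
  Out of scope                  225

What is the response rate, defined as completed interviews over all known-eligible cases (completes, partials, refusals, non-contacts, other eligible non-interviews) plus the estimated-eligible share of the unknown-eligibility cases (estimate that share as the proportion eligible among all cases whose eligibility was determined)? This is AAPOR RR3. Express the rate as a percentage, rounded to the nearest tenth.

31.0%

Numerator → 165
Known eligible → 165 + 14 + 156 + 72 + 27 = 434
e = 434 / (434 + 225) = 434 / 659 = 0.6586
Estimated eligible among unknowns → 0.6586 × 150 = 98.79
Base → 434 + 98.79 = 532.79
RR3 = 165 / 532.79 = 0.3097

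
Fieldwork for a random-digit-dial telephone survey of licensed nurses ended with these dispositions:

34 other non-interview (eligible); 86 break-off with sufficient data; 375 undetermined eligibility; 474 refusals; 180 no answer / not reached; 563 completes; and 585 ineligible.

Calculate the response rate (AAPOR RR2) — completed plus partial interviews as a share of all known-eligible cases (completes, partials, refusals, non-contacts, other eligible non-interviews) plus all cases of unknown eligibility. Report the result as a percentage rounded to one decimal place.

Num → 563 + 86 = 649
Denominator → 563 + 86 + 474 + 180 + 34 + 375 = 1712
RR2 = 649 / 1712 = 0.3791

37.9%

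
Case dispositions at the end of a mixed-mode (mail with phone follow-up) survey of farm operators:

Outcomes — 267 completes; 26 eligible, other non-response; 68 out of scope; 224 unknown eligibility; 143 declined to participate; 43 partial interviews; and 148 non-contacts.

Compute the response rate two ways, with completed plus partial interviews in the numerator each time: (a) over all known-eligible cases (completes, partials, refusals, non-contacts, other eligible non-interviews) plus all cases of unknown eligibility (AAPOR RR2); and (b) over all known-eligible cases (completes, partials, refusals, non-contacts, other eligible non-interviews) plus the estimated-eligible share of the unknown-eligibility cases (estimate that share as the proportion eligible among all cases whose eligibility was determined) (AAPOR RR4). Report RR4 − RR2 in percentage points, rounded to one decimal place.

1.0

Top = 267 + 43 = 310
Denom = 267 + 43 + 143 + 148 + 26 + 224 = 851
RR2 = 310 / 851 = 0.3643
Known eligible = 267 + 43 + 143 + 148 + 26 = 627
e = 627 / (627 + 68) = 627 / 695 = 0.9022
Eligible share of unknowns = 0.9022 × 224 = 202.09
Denom = 627 + 202.09 = 829.09
RR4 = 310 / 829.09 = 0.3739
Difference = 37.39 − 36.43 = 0.96 percentage points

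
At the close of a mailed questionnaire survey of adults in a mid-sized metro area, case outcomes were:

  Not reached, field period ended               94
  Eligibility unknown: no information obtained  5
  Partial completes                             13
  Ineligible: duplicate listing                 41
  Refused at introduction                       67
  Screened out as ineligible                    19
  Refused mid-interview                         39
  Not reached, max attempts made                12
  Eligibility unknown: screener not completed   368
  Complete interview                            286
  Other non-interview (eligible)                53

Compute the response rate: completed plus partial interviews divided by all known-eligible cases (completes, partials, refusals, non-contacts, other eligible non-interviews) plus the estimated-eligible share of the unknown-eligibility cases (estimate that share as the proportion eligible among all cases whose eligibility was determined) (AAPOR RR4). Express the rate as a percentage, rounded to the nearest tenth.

33.2%

Declined to participate = 67 + 39 = 106
No answer / not reached = 94 + 12 = 106
Undetermined eligibility = 368 + 5 = 373
Screened out, ineligible = 19 + 41 = 60
Top = 286 + 13 = 299
Eligible (known) = 286 + 13 + 106 + 106 + 53 = 564
e = 564 / (564 + 60) = 564 / 624 = 0.9038
Eligible share of unknowns = 0.9038 × 373 = 337.12
Denominator = 564 + 337.12 = 901.12
RR4 = 299 / 901.12 = 0.3318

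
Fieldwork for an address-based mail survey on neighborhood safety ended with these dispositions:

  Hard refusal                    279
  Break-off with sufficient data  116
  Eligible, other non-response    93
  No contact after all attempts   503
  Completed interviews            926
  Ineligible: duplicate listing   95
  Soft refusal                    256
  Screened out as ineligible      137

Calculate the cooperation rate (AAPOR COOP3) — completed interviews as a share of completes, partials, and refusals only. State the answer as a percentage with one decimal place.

58.7%

Refusals = 279 + 256 = 535
Ineligible = 137 + 95 = 232
Numerator: 926
Denominator: 926 + 116 + 535 = 1577
COOP3 = 926 / 1577 = 0.5872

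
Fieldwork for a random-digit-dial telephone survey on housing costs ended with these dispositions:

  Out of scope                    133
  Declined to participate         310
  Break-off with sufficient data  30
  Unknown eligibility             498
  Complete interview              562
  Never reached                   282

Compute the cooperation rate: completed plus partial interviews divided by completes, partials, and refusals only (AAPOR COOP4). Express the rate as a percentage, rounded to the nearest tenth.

Numerator → 562 + 30 = 592
Denominator → 562 + 30 + 310 = 902
COOP4 = 592 / 902 = 0.6563

65.6%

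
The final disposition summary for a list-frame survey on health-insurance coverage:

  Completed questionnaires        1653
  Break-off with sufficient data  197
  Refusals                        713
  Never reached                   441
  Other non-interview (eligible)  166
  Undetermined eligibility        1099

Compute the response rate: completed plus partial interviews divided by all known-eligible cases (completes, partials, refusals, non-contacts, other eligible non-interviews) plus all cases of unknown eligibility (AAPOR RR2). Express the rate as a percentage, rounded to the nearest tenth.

43.3%

Numerator: 1653 + 197 = 1850
Denom: 1653 + 197 + 713 + 441 + 166 + 1099 = 4269
RR2 = 1850 / 4269 = 0.4334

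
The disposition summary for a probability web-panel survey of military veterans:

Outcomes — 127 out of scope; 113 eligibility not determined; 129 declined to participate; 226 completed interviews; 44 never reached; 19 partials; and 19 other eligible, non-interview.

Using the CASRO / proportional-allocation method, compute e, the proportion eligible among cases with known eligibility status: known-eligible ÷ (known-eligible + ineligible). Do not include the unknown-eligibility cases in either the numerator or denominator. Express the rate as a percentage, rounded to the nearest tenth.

77.5%

Determined eligible = 226 + 19 + 129 + 44 + 19 = 437
e = 437 / (437 + 127) = 437 / 564 = 0.7748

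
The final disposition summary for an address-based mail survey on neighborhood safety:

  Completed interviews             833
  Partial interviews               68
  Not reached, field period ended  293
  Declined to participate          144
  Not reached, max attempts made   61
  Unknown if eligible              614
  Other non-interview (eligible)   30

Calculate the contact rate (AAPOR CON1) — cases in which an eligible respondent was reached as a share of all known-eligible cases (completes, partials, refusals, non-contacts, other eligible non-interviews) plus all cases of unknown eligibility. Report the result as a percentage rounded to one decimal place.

No answer / not reached = 293 + 61 = 354
Top: 833 + 68 + 144 + 30 = 1075
Denominator: 833 + 68 + 144 + 354 + 30 + 614 = 2043
CON1 = 1075 / 2043 = 0.5262

52.6%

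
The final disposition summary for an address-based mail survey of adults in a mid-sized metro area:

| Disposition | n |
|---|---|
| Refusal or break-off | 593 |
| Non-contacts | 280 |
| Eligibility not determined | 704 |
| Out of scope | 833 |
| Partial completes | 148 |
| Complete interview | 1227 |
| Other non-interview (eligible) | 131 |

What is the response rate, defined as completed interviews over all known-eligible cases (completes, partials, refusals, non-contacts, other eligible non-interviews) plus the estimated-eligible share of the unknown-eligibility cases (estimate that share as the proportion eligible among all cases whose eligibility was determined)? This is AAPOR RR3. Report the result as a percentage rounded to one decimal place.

42.3%

Top: 1227
Determined eligible: 1227 + 148 + 593 + 280 + 131 = 2379
e = 2379 / (2379 + 833) = 2379 / 3212 = 0.7407
e × U: 0.7407 × 704 = 521.45
Denominator: 2379 + 521.45 = 2900.45
RR3 = 1227 / 2900.45 = 0.4230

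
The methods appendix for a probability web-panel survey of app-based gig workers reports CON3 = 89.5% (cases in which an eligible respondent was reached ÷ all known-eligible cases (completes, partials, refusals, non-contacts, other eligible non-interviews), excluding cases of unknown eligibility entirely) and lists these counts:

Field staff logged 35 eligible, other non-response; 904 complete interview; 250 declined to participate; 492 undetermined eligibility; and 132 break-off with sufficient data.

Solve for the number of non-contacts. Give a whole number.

155

Numerator → 904 + 132 + 250 + 35 = 1321
CON3 = 1321 / D = 0.895
D = 1321 / 0.895 = 1476.0
Other denominator terms total 1321
non-contacts = 1476.0 − 1321 ≈ 155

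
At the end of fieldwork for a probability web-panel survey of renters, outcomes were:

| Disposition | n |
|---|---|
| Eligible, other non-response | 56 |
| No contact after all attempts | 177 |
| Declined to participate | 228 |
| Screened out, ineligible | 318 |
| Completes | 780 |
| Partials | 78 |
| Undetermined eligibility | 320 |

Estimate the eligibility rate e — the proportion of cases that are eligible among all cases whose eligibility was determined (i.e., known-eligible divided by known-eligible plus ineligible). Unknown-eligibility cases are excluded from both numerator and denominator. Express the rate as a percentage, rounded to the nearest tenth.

Eligible (known) → 780 + 78 + 228 + 177 + 56 = 1319
e = 1319 / (1319 + 318) = 1319 / 1637 = 0.8057

80.6%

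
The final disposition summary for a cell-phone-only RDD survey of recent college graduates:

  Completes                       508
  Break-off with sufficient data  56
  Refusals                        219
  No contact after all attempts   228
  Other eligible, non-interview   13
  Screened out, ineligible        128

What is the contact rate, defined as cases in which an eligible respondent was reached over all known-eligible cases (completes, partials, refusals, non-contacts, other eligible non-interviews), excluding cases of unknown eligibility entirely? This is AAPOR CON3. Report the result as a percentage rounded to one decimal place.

Num: 508 + 56 + 219 + 13 = 796
Denominator: 508 + 56 + 219 + 228 + 13 = 1024
CON3 = 796 / 1024 = 0.7773

77.7%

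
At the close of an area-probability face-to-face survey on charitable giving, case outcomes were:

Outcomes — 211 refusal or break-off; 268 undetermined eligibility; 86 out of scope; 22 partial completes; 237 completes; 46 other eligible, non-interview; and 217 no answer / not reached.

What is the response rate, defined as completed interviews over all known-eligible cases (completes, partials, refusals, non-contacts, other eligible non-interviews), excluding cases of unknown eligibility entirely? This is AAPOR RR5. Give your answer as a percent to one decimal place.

Num: 237
Denom: 237 + 22 + 211 + 217 + 46 = 733
RR5 = 237 / 733 = 0.3233

32.3%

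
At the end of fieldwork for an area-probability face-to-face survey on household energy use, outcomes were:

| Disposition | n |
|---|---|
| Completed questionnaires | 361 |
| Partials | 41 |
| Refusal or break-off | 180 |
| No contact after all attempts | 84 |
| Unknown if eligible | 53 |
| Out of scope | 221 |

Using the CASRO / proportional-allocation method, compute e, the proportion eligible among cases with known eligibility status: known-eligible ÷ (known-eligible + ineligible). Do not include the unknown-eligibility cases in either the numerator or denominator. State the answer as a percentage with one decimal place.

Eligible (known) = 361 + 41 + 180 + 84 = 666
e = 666 / (666 + 221) = 666 / 887 = 0.7508

75.1%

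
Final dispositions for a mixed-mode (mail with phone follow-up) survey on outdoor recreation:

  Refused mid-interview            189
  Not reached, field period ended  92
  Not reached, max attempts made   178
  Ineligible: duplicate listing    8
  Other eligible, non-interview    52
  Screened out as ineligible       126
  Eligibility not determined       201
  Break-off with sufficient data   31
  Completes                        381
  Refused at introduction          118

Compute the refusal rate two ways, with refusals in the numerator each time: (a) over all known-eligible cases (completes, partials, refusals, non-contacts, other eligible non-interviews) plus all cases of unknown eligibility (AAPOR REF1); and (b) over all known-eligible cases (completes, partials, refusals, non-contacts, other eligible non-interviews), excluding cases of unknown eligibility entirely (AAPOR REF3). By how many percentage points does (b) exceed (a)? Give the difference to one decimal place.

Refusals = 118 + 189 = 307
No answer / not reached = 92 + 178 = 270
Ineligible = 126 + 8 = 134
Numerator = 307
Denom = 381 + 31 + 307 + 270 + 52 + 201 = 1242
REF1 = 307 / 1242 = 0.2472
Denom = 381 + 31 + 307 + 270 + 52 = 1041
REF3 = 307 / 1041 = 0.2949
Difference = 29.49 − 24.72 = 4.77 percentage points

4.8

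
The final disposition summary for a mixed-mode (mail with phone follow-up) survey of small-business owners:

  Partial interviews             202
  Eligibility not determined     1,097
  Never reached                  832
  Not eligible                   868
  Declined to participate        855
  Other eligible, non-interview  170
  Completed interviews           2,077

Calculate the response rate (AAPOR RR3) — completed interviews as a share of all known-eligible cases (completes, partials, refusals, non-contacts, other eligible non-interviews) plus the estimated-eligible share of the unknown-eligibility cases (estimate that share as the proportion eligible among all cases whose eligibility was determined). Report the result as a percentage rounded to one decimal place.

Top = 2077
Determined eligible = 2077 + 202 + 855 + 832 + 170 = 4136
e = 4136 / (4136 + 868) = 4136 / 5004 = 0.8265
Estimated eligible among unknowns = 0.8265 × 1097 = 906.67
Denom = 4136 + 906.67 = 5042.67
RR3 = 2077 / 5042.67 = 0.4119

41.2%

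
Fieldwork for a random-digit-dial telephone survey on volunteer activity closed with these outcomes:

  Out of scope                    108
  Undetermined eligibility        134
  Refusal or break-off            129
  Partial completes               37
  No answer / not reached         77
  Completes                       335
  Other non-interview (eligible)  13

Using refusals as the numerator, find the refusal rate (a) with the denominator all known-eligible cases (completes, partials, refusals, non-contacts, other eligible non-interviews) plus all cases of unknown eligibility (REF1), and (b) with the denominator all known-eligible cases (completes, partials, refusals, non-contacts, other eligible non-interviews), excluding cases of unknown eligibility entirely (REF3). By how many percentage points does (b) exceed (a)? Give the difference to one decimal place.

4.0

Num = 129
Denom = 335 + 37 + 129 + 77 + 13 + 134 = 725
REF1 = 129 / 725 = 0.1779
Denom = 335 + 37 + 129 + 77 + 13 = 591
REF3 = 129 / 591 = 0.2183
Difference = 21.83 − 17.79 = 4.04 percentage points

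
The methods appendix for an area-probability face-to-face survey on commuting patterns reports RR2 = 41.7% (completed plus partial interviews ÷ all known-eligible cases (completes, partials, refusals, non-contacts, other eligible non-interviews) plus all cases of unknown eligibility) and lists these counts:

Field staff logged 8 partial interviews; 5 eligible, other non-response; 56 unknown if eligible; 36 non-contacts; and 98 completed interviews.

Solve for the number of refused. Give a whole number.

51

Top → 98 + 8 = 106
RR2 = 106 / D = 0.417
D = 106 / 0.417 = 254.2
Other denominator terms total 203
refused = 254.2 − 203 ≈ 51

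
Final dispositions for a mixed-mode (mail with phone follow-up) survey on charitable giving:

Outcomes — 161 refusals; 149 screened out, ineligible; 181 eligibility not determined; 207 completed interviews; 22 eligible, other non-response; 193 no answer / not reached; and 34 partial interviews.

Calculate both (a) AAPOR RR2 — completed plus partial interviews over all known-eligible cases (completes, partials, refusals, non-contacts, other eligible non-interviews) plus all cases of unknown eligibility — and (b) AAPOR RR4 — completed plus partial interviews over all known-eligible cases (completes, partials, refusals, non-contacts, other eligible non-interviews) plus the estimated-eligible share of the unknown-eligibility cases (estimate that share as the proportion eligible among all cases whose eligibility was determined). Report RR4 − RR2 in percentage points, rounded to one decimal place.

1.4

Numerator: 207 + 34 = 241
Base: 207 + 34 + 161 + 193 + 22 + 181 = 798
RR2 = 241 / 798 = 0.3020
Known eligible: 207 + 34 + 161 + 193 + 22 = 617
e = 617 / (617 + 149) = 617 / 766 = 0.8055
Estimated eligible among unknowns: 0.8055 × 181 = 145.80
Base: 617 + 145.80 = 762.80
RR4 = 241 / 762.80 = 0.3159
Difference = 31.59 − 30.20 = 1.39 percentage points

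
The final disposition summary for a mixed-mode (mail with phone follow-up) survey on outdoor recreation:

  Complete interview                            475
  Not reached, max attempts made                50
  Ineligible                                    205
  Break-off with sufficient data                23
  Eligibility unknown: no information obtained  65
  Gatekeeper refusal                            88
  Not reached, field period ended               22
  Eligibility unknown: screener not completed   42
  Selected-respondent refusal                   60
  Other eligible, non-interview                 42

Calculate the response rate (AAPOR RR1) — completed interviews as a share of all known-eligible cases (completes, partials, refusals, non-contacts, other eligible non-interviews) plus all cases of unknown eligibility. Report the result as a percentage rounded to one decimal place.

Declined to participate = 88 + 60 = 148
No answer / not reached = 22 + 50 = 72
Unknown if eligible = 42 + 65 = 107
Numerator → 475
Denom → 475 + 23 + 148 + 72 + 42 + 107 = 867
RR1 = 475 / 867 = 0.5479

54.8%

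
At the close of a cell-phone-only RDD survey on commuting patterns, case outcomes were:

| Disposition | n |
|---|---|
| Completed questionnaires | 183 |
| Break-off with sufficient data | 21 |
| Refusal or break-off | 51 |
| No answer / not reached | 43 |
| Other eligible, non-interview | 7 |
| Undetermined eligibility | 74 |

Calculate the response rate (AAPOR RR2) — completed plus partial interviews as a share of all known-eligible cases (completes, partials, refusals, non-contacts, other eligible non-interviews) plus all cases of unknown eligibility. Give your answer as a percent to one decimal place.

53.8%

Num = 183 + 21 = 204
Denom = 183 + 21 + 51 + 43 + 7 + 74 = 379
RR2 = 204 / 379 = 0.5383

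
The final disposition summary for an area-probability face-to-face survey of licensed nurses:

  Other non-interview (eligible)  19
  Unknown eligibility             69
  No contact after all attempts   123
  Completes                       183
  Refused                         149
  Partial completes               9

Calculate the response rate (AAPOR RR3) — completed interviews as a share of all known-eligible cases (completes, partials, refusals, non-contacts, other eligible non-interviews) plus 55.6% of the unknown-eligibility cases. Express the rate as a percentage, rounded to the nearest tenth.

Top → 183
Eligible (known) → 183 + 9 + 149 + 123 + 19 = 483
e × U → 0.5560 × 69 = 38.36
Denom → 483 + 38.36 = 521.36
RR3 = 183 / 521.36 = 0.3510

35.1%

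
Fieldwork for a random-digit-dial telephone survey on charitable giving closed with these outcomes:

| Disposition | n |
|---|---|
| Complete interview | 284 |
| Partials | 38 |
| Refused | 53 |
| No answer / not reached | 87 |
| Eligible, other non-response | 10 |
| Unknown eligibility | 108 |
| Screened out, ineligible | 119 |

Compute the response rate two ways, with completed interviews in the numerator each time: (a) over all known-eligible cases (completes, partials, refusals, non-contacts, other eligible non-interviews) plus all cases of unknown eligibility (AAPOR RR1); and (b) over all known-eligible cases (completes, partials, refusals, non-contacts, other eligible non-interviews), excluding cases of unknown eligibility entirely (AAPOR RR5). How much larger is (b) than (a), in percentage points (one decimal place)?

Numerator → 284
Denom → 284 + 38 + 53 + 87 + 10 + 108 = 580
RR1 = 284 / 580 = 0.4897
Denom → 284 + 38 + 53 + 87 + 10 = 472
RR5 = 284 / 472 = 0.6017
Difference = 60.17 − 48.97 = 11.20 percentage points

11.2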